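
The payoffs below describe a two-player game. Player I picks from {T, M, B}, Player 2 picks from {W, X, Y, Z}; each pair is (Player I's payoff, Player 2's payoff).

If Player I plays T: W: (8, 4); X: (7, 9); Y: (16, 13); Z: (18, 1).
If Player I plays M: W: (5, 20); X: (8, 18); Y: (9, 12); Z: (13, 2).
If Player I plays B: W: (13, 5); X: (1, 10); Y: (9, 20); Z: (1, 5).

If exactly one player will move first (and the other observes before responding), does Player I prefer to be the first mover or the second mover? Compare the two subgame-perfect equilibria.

first

If Player I leads: Player 2's best replies are T→Y, M→W, B→Y; Player I's induced payoffs 16, 5, 9; outcome (T, Y), payoffs (16, 13).
If Player 2 leads: Player I's best replies are W→B, X→M, Y→T, Z→T; Player 2's induced payoffs 5, 18, 13, 1; outcome (M, X), payoffs (8, 18).
Player I gets 16 moving first and 8 moving second, so Player I prefers to move first.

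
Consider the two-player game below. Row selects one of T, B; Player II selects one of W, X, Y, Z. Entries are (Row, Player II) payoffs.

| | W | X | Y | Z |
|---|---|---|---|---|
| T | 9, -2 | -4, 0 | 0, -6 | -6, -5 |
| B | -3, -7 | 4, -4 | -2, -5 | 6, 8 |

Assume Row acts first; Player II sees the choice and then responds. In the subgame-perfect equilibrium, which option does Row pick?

B

Work backward from Player II's decision.
- T → Player II plays X (best of -2, 0, -6, -5); Row gets -4.
- B → Player II plays Z (best of -7, -4, -5, 8); Row gets 6.
Row's induced payoffs are -4, 6, so Row commits to B. Subgame-perfect outcome: (B, Z) with payoffs (6, 8).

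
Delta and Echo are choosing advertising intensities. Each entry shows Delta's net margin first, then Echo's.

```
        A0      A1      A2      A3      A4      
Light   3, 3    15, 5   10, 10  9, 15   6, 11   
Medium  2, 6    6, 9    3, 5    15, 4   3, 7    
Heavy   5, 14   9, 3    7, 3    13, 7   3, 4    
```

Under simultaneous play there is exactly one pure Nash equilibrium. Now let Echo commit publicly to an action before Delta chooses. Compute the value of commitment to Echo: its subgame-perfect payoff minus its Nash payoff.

Delta best-responds to each possible Echo move:
- A0: Delta compares 3, 2, 5 and picks Heavy; Echo would get 14.
- A1: Delta compares 15, 6, 9 and picks Light; Echo would get 5.
- A2: Delta compares 10, 3, 7 and picks Light; Echo would get 10.
- A3: Delta compares 9, 15, 13 and picks Medium; Echo would get 4.
- A4: Delta compares 6, 3, 3 and picks Light; Echo would get 11.
Echo's induced payoffs are 14, 5, 10, 4, 11, so Echo commits to A0. Subgame-perfect outcome: (Heavy, A0) with payoffs (5, 14).
Now find the simultaneous Nash equilibrium.
Delta's best replies: A0→Heavy; A1→Light; A2→Light; A3→Medium; A4→Light.
Echo's best replies: Light→A3; Medium→A1; Heavy→A0.
Only (Heavy, A0) has each player best-responding; Nash payoffs (5, 14).
Echo's commitment gain: 14 − 14 = 0.

0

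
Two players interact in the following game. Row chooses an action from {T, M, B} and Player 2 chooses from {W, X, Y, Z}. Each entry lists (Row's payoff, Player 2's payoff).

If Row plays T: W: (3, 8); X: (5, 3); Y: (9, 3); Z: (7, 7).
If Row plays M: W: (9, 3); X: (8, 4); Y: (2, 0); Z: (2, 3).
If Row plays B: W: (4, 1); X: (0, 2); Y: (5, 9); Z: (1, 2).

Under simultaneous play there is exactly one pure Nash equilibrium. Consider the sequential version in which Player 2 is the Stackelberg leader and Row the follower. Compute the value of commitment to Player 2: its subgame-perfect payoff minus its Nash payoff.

Row best-responds to each possible Player 2 move:
- W: BR = M, leader payoff 3.
- X: BR = M, leader payoff 4.
- Y: BR = T, leader payoff 3.
- Z: BR = T, leader payoff 7.
Player 2's induced payoffs are 3, 4, 3, 7, so Player 2 commits to Z. Subgame-perfect outcome: (T, Z) with payoffs (7, 7).
Under simultaneous play:
Row's best replies: W→M; X→M; Y→T; Z→T.
Player 2's best replies: T→W; M→X; B→Y.
The unique mutual best reply is (M, X), giving (8, 4).
Player 2's commitment gain: 7 − 4 = 3.

3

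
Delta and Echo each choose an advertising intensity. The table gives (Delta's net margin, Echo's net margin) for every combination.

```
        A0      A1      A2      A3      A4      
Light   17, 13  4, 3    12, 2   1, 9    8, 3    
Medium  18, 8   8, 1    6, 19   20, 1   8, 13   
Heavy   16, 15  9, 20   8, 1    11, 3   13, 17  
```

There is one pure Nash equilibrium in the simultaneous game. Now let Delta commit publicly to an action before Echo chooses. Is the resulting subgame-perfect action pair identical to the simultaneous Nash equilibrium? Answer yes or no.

no

Work backward from Echo's decision.
- Light: BR = A0, leader payoff 17.
- Medium: BR = A2, leader payoff 6.
- Heavy: BR = A1, leader payoff 9.
Delta's induced payoffs are 17, 6, 9, so Delta commits to Light. Subgame-perfect outcome: (Light, A0) with payoffs (17, 13).
Now find the simultaneous Nash equilibrium.
Delta's best replies: A0→Medium; A1→Heavy; A2→Light; A3→Medium; A4→Heavy.
Echo's best replies: Light→A0; Medium→A2; Heavy→A1.
The unique mutual best reply is (Heavy, A1), giving (9, 20).
Sequential outcome (Light, A0) differs from the Nash profile (Heavy, A1).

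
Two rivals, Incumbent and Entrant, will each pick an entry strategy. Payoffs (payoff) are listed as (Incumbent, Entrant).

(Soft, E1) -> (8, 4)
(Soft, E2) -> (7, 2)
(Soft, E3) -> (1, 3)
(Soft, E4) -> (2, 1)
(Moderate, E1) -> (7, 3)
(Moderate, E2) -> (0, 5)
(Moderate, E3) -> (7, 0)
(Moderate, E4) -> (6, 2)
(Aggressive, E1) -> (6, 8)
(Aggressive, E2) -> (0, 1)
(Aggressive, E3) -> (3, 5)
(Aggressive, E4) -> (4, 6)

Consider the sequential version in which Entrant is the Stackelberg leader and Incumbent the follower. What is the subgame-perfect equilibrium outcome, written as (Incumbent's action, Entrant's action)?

Work backward from Incumbent's decision.
- E1 → Incumbent plays Soft (best of 8, 7, 6); Entrant gets 4.
- E2 → Incumbent plays Soft (best of 7, 0, 0); Entrant gets 2.
- E3 → Incumbent plays Moderate (best of 1, 7, 3); Entrant gets 0.
- E4 → Incumbent plays Moderate (best of 2, 6, 4); Entrant gets 2.
Among 4, 2, 0, 2, the best is 4 at E1. Subgame-perfect outcome: (Soft, E1) with payoffs (8, 4).

(Soft, E1)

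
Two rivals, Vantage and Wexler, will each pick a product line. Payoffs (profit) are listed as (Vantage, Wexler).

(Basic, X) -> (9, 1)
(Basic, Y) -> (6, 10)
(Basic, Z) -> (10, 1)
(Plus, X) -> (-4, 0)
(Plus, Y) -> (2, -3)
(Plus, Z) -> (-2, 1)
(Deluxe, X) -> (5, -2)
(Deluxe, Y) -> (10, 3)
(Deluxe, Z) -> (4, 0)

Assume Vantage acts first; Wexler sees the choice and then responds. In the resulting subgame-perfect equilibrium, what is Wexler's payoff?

Work backward from Wexler's decision.
- Basic: BR = Y, leader payoff 6.
- Plus: BR = Z, leader payoff -2.
- Deluxe: BR = Y, leader payoff 10.
Vantage's induced payoffs are 6, -2, 10, so Vantage commits to Deluxe. Subgame-perfect outcome: (Deluxe, Y) with payoffs (10, 3).

3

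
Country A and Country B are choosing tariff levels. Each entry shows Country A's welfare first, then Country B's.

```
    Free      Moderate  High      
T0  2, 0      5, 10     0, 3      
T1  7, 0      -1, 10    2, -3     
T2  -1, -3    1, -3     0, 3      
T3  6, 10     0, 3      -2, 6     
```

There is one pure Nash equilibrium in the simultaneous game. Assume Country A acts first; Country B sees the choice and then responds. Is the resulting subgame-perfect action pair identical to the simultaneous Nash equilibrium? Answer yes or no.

Solve by backward induction (Country A leads).
- T0 → Country B plays Moderate (best of 0, 10, 3); Country A gets 5.
- T1 → Country B plays Moderate (best of 0, 10, -3); Country A gets -1.
- T2 → Country B plays High (best of -3, -3, 3); Country A gets 0.
- T3 → Country B plays Free (best of 10, 3, 6); Country A gets 6.
Country A's induced payoffs are 5, -1, 0, 6, so Country A commits to T3. Subgame-perfect outcome: (T3, Free) with payoffs (6, 10).
Under simultaneous play:
Country A's best replies: Free→T1; Moderate→T0; High→T1.
Country B's best replies: T0→Moderate; T1→Moderate; T2→High; T3→Free.
Only (T0, Moderate) has each player best-responding; Nash payoffs (5, 10).
Sequential outcome (T3, Free) differs from the Nash profile (T0, Moderate).

no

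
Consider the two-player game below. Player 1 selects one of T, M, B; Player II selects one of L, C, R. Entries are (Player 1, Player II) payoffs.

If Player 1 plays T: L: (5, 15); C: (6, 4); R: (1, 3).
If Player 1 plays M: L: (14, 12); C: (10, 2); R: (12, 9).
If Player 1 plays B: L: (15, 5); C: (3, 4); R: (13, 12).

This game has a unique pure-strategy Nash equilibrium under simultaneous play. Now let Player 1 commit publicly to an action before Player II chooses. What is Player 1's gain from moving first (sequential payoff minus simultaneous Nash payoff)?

1

Backward induction with Player 1 moving first.
- T → Player II plays L (best of 15, 4, 3); Player 1 gets 5.
- M → Player II plays L (best of 12, 2, 9); Player 1 gets 14.
- B → Player II plays R (best of 5, 4, 12); Player 1 gets 13.
Among 5, 14, 13, the best is 14 at M. Subgame-perfect outcome: (M, L) with payoffs (14, 12).
For the simultaneous game, intersect best replies.
Player 1's best replies: L→B; C→M; R→B.
Player II's best replies: T→L; M→L; B→R.
Only (B, R) has each player best-responding; Nash payoffs (13, 12).
Player 1's commitment gain: 14 − 13 = 1.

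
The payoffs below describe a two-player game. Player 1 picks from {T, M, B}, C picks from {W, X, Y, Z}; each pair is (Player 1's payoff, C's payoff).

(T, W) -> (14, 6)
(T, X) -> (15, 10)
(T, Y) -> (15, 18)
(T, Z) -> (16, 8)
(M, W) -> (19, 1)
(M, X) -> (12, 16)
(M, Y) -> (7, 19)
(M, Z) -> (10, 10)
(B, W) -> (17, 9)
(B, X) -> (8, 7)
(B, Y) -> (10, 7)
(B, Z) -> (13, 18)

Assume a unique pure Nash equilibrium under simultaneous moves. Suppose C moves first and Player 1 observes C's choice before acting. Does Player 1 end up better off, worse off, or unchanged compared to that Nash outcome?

Work backward from Player 1's decision.
- W → Player 1 plays M (best of 14, 19, 17); C gets 1.
- X → Player 1 plays T (best of 15, 12, 8); C gets 10.
- Y → Player 1 plays T (best of 15, 7, 10); C gets 18.
- Z → Player 1 plays T (best of 16, 10, 13); C gets 8.
Among 1, 10, 18, 8, the best is 18 at Y. Subgame-perfect outcome: (T, Y) with payoffs (15, 18).
Under simultaneous play:
Player 1's best replies: W→M; X→T; Y→T; Z→T.
C's best replies: T→Y; M→Y; B→Z.
Only (T, Y) has each player best-responding; Nash payoffs (15, 18).
Player 1 earns 15 sequentially versus 15 at the Nash outcome: unchanged.

unchanged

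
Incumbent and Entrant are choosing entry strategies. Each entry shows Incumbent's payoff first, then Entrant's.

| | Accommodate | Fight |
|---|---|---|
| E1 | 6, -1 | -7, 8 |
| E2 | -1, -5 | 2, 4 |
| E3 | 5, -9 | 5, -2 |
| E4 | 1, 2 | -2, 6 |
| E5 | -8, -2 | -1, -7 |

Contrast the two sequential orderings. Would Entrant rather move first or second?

If Incumbent leads: Entrant's best replies are E1→Fight, E2→Fight, E3→Fight, E4→Fight, E5→Accommodate; Incumbent's induced payoffs -7, 2, 5, -2, -8; outcome (E3, Fight), payoffs (5, -2).
If Entrant leads: Incumbent's best replies are Accommodate→E1, Fight→E3; Entrant's induced payoffs -1, -2; outcome (E1, Accommodate), payoffs (6, -1).
Entrant gets -1 moving first and -2 moving second, so Entrant prefers to move first.

first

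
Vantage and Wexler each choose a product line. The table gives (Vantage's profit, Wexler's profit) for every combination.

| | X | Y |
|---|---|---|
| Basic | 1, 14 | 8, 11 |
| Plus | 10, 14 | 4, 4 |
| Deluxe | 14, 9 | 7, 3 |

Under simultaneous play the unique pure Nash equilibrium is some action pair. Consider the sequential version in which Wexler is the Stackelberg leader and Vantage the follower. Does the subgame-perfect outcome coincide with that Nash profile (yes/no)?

no

Solve by backward induction (Wexler leads).
- X: BR = Deluxe, leader payoff 9.
- Y: BR = Basic, leader payoff 11.
Wexler's induced payoffs are 9, 11, so Wexler commits to Y. Subgame-perfect outcome: (Basic, Y) with payoffs (8, 11).
Under simultaneous play:
Vantage's best replies: X→Deluxe; Y→Basic.
Wexler's best replies: Basic→X; Plus→X; Deluxe→X.
The unique mutual best reply is (Deluxe, X), giving (14, 9).
Sequential outcome (Basic, Y) differs from the Nash profile (Deluxe, X).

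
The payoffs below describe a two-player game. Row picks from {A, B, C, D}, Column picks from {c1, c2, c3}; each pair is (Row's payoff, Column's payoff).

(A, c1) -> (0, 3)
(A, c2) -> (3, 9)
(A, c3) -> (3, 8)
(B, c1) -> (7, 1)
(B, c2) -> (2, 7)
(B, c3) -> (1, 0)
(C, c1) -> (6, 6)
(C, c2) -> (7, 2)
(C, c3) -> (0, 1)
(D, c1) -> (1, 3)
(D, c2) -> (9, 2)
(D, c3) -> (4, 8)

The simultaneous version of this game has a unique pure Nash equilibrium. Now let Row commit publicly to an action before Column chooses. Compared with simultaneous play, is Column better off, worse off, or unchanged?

Work backward from Column's decision.
- A → Column plays c2 (best of 3, 9, 8); Row gets 3.
- B → Column plays c2 (best of 1, 7, 0); Row gets 2.
- C → Column plays c1 (best of 6, 2, 1); Row gets 6.
- D → Column plays c3 (best of 3, 2, 8); Row gets 4.
Maximizing over 3, 2, 6, 4, Row chooses C. Subgame-perfect outcome: (C, c1) with payoffs (6, 6).
Now find the simultaneous Nash equilibrium.
Row's best replies: c1→B; c2→D; c3→D.
Column's best replies: A→c2; B→c2; C→c1; D→c3.
Only (D, c3) has each player best-responding; Nash payoffs (4, 8).
Column earns 6 sequentially versus 8 at the Nash outcome: worse off.

worse off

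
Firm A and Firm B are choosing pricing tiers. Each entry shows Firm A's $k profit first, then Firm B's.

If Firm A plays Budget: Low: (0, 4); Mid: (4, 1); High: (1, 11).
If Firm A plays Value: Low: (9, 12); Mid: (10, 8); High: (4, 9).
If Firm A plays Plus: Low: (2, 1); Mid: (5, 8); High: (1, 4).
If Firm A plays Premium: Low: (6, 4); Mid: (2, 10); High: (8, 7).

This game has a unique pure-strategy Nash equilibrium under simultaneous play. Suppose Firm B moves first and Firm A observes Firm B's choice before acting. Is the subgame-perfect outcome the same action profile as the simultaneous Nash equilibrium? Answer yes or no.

Backward induction with Firm B moving first.
- Low: Firm A compares 0, 9, 2, 6 and picks Value; Firm B would get 12.
- Mid: Firm A compares 4, 10, 5, 2 and picks Value; Firm B would get 8.
- High: Firm A compares 1, 4, 1, 8 and picks Premium; Firm B would get 7.
Firm B's induced payoffs are 12, 8, 7, so Firm B commits to Low. Subgame-perfect outcome: (Value, Low) with payoffs (9, 12).
For the simultaneous game, intersect best replies.
Firm A's best replies: Low→Value; Mid→Value; High→Premium.
Firm B's best replies: Budget→High; Value→Low; Plus→Mid; Premium→Mid.
The unique mutual best reply is (Value, Low), giving (9, 12).
Sequential outcome (Value, Low) coincides with the Nash profile (Value, Low).

yes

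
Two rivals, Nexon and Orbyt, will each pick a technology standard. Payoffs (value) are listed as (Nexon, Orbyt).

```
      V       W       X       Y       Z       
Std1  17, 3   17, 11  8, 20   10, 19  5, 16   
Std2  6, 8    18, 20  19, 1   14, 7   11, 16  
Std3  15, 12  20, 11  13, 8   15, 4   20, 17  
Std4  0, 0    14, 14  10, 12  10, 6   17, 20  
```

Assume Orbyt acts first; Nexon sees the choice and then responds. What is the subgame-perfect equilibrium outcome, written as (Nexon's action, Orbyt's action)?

Work backward from Nexon's decision.
- V: BR = Std1, leader payoff 3.
- W: BR = Std3, leader payoff 11.
- X: BR = Std2, leader payoff 1.
- Y: BR = Std3, leader payoff 4.
- Z: BR = Std3, leader payoff 17.
Maximizing over 3, 11, 1, 4, 17, Orbyt chooses Z. Subgame-perfect outcome: (Std3, Z) with payoffs (20, 17).

(Std3, Z)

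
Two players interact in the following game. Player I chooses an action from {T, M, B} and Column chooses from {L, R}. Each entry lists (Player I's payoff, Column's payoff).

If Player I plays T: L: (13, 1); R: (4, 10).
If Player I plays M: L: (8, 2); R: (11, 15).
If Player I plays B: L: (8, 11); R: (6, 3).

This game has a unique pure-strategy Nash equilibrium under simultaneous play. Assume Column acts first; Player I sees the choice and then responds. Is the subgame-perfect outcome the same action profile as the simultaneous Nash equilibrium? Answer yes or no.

yes

Player I best-responds to each possible Column move:
- L: BR = T, leader payoff 1.
- R: BR = M, leader payoff 15.
Among 1, 15, the best is 15 at R. Subgame-perfect outcome: (M, R) with payoffs (11, 15).
Under simultaneous play:
Player I's best replies: L→T; R→M.
Column's best replies: T→R; M→R; B→L.
The unique mutual best reply is (M, R), giving (11, 15).
Sequential outcome (M, R) coincides with the Nash profile (M, R).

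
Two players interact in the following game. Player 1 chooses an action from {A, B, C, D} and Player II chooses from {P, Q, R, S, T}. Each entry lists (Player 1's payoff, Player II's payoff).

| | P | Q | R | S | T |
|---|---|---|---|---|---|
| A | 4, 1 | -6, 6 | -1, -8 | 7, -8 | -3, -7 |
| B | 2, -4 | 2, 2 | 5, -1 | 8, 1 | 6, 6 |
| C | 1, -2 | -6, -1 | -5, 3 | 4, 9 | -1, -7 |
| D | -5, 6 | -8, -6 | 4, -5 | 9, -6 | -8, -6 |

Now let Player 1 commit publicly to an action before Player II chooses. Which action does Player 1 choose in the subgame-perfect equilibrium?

Solve by backward induction (Player 1 leads).
- A: BR = Q, leader payoff -6.
- B: BR = T, leader payoff 6.
- C: BR = S, leader payoff 4.
- D: BR = P, leader payoff -5.
Maximizing over -6, 6, 4, -5, Player 1 chooses B. Subgame-perfect outcome: (B, T) with payoffs (6, 6).

B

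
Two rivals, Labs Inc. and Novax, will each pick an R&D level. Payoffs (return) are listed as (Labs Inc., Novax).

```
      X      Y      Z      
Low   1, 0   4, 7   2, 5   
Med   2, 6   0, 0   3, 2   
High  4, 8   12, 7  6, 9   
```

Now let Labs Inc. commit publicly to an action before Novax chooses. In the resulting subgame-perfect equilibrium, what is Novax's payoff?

Novax best-responds to each possible Labs Inc. move:
- Low: BR = Y, leader payoff 4.
- Med: BR = X, leader payoff 2.
- High: BR = Z, leader payoff 6.
Labs Inc.'s induced payoffs are 4, 2, 6, so Labs Inc. commits to High. Subgame-perfect outcome: (High, Z) with payoffs (6, 9).

9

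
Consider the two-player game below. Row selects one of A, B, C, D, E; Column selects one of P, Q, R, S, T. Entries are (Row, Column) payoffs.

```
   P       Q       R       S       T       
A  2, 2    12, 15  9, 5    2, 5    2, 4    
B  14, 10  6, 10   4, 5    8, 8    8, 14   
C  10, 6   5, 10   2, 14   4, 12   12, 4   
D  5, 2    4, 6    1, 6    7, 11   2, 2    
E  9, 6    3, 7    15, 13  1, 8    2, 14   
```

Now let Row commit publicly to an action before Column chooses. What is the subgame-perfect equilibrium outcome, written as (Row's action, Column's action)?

(A, Q)

Work backward from Column's decision.
- A → Column plays Q (best of 2, 15, 5, 5, 4); Row gets 12.
- B → Column plays T (best of 10, 10, 5, 8, 14); Row gets 8.
- C → Column plays R (best of 6, 10, 14, 12, 4); Row gets 2.
- D → Column plays S (best of 2, 6, 6, 11, 2); Row gets 7.
- E → Column plays T (best of 6, 7, 13, 8, 14); Row gets 2.
Maximizing over 12, 8, 2, 7, 2, Row chooses A. Subgame-perfect outcome: (A, Q) with payoffs (12, 15).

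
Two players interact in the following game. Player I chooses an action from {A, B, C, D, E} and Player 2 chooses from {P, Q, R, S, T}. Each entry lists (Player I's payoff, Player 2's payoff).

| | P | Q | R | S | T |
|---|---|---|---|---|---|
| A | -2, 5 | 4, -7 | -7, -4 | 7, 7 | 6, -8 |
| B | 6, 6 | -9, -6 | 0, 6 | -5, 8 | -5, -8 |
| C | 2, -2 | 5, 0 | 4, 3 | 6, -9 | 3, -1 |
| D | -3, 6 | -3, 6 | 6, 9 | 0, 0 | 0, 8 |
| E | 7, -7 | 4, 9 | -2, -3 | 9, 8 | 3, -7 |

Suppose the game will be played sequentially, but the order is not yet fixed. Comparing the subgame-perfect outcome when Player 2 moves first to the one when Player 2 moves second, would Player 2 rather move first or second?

If Player I leads: Player 2's best replies are A→S, B→S, C→R, D→R, E→Q; Player I's induced payoffs 7, -5, 4, 6, 4; outcome (A, S), payoffs (7, 7).
If Player 2 leads: Player I's best replies are P→E, Q→C, R→D, S→E, T→A; Player 2's induced payoffs -7, 0, 9, 8, -8; outcome (D, R), payoffs (6, 9).
Player 2 gets 9 moving first and 7 moving second, so Player 2 prefers to move first.

first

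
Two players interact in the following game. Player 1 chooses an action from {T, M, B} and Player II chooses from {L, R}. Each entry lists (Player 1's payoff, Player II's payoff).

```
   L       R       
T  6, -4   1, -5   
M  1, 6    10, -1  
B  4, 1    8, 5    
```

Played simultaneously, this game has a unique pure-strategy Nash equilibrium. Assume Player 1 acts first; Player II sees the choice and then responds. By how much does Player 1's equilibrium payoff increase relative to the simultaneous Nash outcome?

Work backward from Player II's decision.
- T → Player II plays L (best of -4, -5); Player 1 gets 6.
- M → Player II plays L (best of 6, -1); Player 1 gets 1.
- B → Player II plays R (best of 1, 5); Player 1 gets 8.
Player 1's induced payoffs are 6, 1, 8, so Player 1 commits to B. Subgame-perfect outcome: (B, R) with payoffs (8, 5).
Under simultaneous play:
Player 1's best replies: L→T; R→M.
Player II's best replies: T→L; M→L; B→R.
Only (T, L) has each player best-responding; Nash payoffs (6, -4).
Player 1's commitment gain: 8 − 6 = 2.

2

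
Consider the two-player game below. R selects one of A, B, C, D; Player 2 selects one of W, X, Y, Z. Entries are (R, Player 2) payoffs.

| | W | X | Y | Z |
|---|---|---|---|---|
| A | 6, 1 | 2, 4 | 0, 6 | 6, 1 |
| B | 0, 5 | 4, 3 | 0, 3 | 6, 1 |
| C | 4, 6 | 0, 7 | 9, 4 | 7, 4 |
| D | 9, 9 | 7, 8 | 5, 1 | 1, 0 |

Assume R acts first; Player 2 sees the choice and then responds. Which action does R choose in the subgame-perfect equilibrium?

D

Player 2 best-responds to each possible R move:
- A: BR = Y, leader payoff 0.
- B: BR = W, leader payoff 0.
- C: BR = X, leader payoff 0.
- D: BR = W, leader payoff 9.
Among 0, 0, 0, 9, the best is 9 at D. Subgame-perfect outcome: (D, W) with payoffs (9, 9).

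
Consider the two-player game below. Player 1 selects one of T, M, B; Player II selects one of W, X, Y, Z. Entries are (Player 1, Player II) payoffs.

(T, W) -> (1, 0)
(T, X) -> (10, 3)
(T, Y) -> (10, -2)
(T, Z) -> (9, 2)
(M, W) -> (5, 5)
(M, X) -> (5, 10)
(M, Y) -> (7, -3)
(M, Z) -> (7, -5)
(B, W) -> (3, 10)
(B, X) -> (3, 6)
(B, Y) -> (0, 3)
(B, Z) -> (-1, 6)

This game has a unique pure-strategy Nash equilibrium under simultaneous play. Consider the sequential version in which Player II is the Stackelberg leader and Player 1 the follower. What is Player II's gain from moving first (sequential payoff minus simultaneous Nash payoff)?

2

Backward induction with Player II moving first.
- W → Player 1 plays M (best of 1, 5, 3); Player II gets 5.
- X → Player 1 plays T (best of 10, 5, 3); Player II gets 3.
- Y → Player 1 plays T (best of 10, 7, 0); Player II gets -2.
- Z → Player 1 plays T (best of 9, 7, -1); Player II gets 2.
Among 5, 3, -2, 2, the best is 5 at W. Subgame-perfect outcome: (M, W) with payoffs (5, 5).
Under simultaneous play:
Player 1's best replies: W→M; X→T; Y→T; Z→T.
Player II's best replies: T→X; M→X; B→W.
The unique mutual best reply is (T, X), giving (10, 3).
Player II's commitment gain: 5 − 3 = 2.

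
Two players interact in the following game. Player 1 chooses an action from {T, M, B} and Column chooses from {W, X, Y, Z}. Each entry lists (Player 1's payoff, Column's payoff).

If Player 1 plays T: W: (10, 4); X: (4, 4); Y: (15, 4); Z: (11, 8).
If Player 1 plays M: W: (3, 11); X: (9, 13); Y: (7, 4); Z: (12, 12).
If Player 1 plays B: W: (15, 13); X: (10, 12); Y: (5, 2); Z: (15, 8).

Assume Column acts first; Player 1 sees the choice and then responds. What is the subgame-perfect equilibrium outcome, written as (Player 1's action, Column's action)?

Backward induction with Column moving first.
- W → Player 1 plays B (best of 10, 3, 15); Column gets 13.
- X → Player 1 plays B (best of 4, 9, 10); Column gets 12.
- Y → Player 1 plays T (best of 15, 7, 5); Column gets 4.
- Z → Player 1 plays B (best of 11, 12, 15); Column gets 8.
Among 13, 12, 4, 8, the best is 13 at W. Subgame-perfect outcome: (B, W) with payoffs (15, 13).

(B, W)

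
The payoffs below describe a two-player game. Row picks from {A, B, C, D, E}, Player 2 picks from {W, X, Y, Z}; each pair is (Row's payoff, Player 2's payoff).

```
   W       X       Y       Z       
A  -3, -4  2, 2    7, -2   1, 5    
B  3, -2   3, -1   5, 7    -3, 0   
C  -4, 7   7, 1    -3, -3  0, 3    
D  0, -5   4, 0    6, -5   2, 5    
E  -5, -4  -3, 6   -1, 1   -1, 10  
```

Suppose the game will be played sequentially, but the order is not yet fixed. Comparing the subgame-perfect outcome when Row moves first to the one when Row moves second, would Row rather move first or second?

first

If Row leads: Player 2's best replies are A→Z, B→Y, C→W, D→Z, E→Z; Row's induced payoffs 1, 5, -4, 2, -1; outcome (B, Y), payoffs (5, 7).
If Player 2 leads: Row's best replies are W→B, X→C, Y→A, Z→D; Player 2's induced payoffs -2, 1, -2, 5; outcome (D, Z), payoffs (2, 5).
Row gets 5 moving first and 2 moving second, so Row prefers to move first.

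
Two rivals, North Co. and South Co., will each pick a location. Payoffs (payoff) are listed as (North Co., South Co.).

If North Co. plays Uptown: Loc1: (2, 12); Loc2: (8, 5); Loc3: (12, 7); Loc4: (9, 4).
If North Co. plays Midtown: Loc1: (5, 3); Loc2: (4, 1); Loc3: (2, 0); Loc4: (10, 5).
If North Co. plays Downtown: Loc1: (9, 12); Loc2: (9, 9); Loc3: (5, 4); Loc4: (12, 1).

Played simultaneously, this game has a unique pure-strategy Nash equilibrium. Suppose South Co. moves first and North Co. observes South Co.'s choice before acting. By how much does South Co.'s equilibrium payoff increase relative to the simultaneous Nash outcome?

0

North Co. best-responds to each possible South Co. move:
- Loc1: BR = Downtown, leader payoff 12.
- Loc2: BR = Downtown, leader payoff 9.
- Loc3: BR = Uptown, leader payoff 7.
- Loc4: BR = Downtown, leader payoff 1.
South Co.'s induced payoffs are 12, 9, 7, 1, so South Co. commits to Loc1. Subgame-perfect outcome: (Downtown, Loc1) with payoffs (9, 12).
Now find the simultaneous Nash equilibrium.
North Co.'s best replies: Loc1→Downtown; Loc2→Downtown; Loc3→Uptown; Loc4→Downtown.
South Co.'s best replies: Uptown→Loc1; Midtown→Loc4; Downtown→Loc1.
The unique mutual best reply is (Downtown, Loc1), giving (9, 12).
South Co.'s commitment gain: 12 − 12 = 0.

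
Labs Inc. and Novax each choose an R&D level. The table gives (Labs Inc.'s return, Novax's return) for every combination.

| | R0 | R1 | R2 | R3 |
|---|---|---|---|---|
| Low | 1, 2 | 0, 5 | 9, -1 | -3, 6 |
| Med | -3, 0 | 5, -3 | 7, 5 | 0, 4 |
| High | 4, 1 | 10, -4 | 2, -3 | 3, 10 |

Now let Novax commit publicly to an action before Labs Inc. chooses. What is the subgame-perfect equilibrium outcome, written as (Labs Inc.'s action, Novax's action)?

(High, R3)

Solve by backward induction (Novax leads).
- R0: BR = High, leader payoff 1.
- R1: BR = High, leader payoff -4.
- R2: BR = Low, leader payoff -1.
- R3: BR = High, leader payoff 10.
Maximizing over 1, -4, -1, 10, Novax chooses R3. Subgame-perfect outcome: (High, R3) with payoffs (3, 10).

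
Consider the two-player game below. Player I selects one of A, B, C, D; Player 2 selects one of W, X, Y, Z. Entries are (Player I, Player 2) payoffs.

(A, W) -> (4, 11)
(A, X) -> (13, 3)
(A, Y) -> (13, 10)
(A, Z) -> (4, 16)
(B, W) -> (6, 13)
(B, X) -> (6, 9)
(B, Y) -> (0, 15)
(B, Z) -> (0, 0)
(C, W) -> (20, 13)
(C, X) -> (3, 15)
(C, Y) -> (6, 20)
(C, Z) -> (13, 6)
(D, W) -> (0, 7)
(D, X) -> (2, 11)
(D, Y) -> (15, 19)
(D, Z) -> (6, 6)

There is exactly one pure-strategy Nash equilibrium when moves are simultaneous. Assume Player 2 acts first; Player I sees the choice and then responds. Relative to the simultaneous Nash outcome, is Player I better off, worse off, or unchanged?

unchanged

Player I best-responds to each possible Player 2 move:
- W: Player I compares 4, 6, 20, 0 and picks C; Player 2 would get 13.
- X: Player I compares 13, 6, 3, 2 and picks A; Player 2 would get 3.
- Y: Player I compares 13, 0, 6, 15 and picks D; Player 2 would get 19.
- Z: Player I compares 4, 0, 13, 6 and picks C; Player 2 would get 6.
Among 13, 3, 19, 6, the best is 19 at Y. Subgame-perfect outcome: (D, Y) with payoffs (15, 19).
For the simultaneous game, intersect best replies.
Player I's best replies: W→C; X→A; Y→D; Z→C.
Player 2's best replies: A→Z; B→Y; C→Y; D→Y.
Only (D, Y) has each player best-responding; Nash payoffs (15, 19).
Player I earns 15 sequentially versus 15 at the Nash outcome: unchanged.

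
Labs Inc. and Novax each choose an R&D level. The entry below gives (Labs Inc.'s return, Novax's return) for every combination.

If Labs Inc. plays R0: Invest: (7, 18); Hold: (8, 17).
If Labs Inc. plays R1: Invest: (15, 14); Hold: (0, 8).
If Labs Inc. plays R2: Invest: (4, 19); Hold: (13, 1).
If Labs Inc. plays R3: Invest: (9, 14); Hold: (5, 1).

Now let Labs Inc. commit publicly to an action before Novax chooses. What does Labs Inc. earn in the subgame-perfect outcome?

Backward induction with Labs Inc. moving first.
- R0 → Novax plays Invest (best of 18, 17); Labs Inc. gets 7.
- R1 → Novax plays Invest (best of 14, 8); Labs Inc. gets 15.
- R2 → Novax plays Invest (best of 19, 1); Labs Inc. gets 4.
- R3 → Novax plays Invest (best of 14, 1); Labs Inc. gets 9.
Maximizing over 7, 15, 4, 9, Labs Inc. chooses R1. Subgame-perfect outcome: (R1, Invest) with payoffs (15, 14).

15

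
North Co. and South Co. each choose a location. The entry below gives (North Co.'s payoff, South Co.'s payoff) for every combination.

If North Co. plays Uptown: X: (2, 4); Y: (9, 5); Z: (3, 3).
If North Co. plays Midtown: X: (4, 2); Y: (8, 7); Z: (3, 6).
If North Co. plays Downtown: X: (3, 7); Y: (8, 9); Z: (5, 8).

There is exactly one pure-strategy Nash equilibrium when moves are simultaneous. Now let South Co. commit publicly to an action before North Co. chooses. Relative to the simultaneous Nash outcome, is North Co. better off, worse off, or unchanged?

worse off

Backward induction with South Co. moving first.
- X: BR = Midtown, leader payoff 2.
- Y: BR = Uptown, leader payoff 5.
- Z: BR = Downtown, leader payoff 8.
Maximizing over 2, 5, 8, South Co. chooses Z. Subgame-perfect outcome: (Downtown, Z) with payoffs (5, 8).
For the simultaneous game, intersect best replies.
North Co.'s best replies: X→Midtown; Y→Uptown; Z→Downtown.
South Co.'s best replies: Uptown→Y; Midtown→Y; Downtown→Y.
The unique mutual best reply is (Uptown, Y), giving (9, 5).
North Co. earns 5 sequentially versus 9 at the Nash outcome: worse off.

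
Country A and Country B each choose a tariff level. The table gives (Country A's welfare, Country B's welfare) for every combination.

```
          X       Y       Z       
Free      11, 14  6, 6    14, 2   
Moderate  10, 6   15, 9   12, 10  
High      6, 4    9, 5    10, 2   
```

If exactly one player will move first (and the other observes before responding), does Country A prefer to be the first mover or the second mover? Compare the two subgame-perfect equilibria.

If Country A leads: Country B's best replies are Free→X, Moderate→Z, High→Y; Country A's induced payoffs 11, 12, 9; outcome (Moderate, Z), payoffs (12, 10).
If Country B leads: Country A's best replies are X→Free, Y→Moderate, Z→Free; Country B's induced payoffs 14, 9, 2; outcome (Free, X), payoffs (11, 14).
Country A gets 12 moving first and 11 moving second, so Country A prefers to move first.

first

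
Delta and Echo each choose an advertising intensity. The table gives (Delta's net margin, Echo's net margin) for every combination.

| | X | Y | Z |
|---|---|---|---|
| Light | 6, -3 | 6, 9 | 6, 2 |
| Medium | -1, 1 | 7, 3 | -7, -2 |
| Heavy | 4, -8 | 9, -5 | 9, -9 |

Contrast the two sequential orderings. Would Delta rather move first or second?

If Delta leads: Echo's best replies are Light→Y, Medium→Y, Heavy→Y; Delta's induced payoffs 6, 7, 9; outcome (Heavy, Y), payoffs (9, -5).
If Echo leads: Delta's best replies are X→Light, Y→Heavy, Z→Heavy; Echo's induced payoffs -3, -5, -9; outcome (Light, X), payoffs (6, -3).
Delta gets 9 moving first and 6 moving second, so Delta prefers to move first.

first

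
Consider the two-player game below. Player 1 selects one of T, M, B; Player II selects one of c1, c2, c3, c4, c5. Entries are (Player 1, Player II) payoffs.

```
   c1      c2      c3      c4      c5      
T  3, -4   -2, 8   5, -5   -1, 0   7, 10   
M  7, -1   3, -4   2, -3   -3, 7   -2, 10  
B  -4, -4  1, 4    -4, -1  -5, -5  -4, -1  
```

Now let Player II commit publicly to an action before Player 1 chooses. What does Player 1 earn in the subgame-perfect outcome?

7

Backward induction with Player II moving first.
- c1: BR = M, leader payoff -1.
- c2: BR = M, leader payoff -4.
- c3: BR = T, leader payoff -5.
- c4: BR = T, leader payoff 0.
- c5: BR = T, leader payoff 10.
Maximizing over -1, -4, -5, 0, 10, Player II chooses c5. Subgame-perfect outcome: (T, c5) with payoffs (7, 10).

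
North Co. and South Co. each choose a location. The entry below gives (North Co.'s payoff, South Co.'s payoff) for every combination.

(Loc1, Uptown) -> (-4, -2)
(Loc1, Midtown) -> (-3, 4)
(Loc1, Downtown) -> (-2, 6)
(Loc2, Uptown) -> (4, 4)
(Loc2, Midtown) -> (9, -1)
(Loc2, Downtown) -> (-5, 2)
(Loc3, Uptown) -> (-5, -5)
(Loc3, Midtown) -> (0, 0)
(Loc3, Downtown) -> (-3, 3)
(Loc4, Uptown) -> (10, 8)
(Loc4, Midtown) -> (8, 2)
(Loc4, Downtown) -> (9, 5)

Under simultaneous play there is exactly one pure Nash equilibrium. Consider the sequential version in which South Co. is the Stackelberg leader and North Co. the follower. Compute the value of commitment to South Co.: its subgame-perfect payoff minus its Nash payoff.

North Co. best-responds to each possible South Co. move:
- Uptown → North Co. plays Loc4 (best of -4, 4, -5, 10); South Co. gets 8.
- Midtown → North Co. plays Loc2 (best of -3, 9, 0, 8); South Co. gets -1.
- Downtown → North Co. plays Loc4 (best of -2, -5, -3, 9); South Co. gets 5.
Maximizing over 8, -1, 5, South Co. chooses Uptown. Subgame-perfect outcome: (Loc4, Uptown) with payoffs (10, 8).
Now find the simultaneous Nash equilibrium.
North Co.'s best replies: Uptown→Loc4; Midtown→Loc2; Downtown→Loc4.
South Co.'s best replies: Loc1→Downtown; Loc2→Uptown; Loc3→Downtown; Loc4→Uptown.
Only (Loc4, Uptown) has each player best-responding; Nash payoffs (10, 8).
South Co.'s commitment gain: 8 − 8 = 0.

0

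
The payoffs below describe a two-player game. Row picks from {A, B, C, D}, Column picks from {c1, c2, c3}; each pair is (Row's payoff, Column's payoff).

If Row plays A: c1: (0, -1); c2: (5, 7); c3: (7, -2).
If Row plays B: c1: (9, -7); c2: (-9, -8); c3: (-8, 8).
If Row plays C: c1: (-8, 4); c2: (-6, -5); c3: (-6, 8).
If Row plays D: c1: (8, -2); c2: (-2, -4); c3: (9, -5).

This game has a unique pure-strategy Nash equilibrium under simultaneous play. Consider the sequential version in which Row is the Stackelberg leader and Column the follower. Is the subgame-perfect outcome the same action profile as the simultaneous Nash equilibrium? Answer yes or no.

Solve by backward induction (Row leads).
- A → Column plays c2 (best of -1, 7, -2); Row gets 5.
- B → Column plays c3 (best of -7, -8, 8); Row gets -8.
- C → Column plays c3 (best of 4, -5, 8); Row gets -6.
- D → Column plays c1 (best of -2, -4, -5); Row gets 8.
Row's induced payoffs are 5, -8, -6, 8, so Row commits to D. Subgame-perfect outcome: (D, c1) with payoffs (8, -2).
For the simultaneous game, intersect best replies.
Row's best replies: c1→B; c2→A; c3→D.
Column's best replies: A→c2; B→c3; C→c3; D→c1.
Only (A, c2) has each player best-responding; Nash payoffs (5, 7).
Sequential outcome (D, c1) differs from the Nash profile (A, c2).

no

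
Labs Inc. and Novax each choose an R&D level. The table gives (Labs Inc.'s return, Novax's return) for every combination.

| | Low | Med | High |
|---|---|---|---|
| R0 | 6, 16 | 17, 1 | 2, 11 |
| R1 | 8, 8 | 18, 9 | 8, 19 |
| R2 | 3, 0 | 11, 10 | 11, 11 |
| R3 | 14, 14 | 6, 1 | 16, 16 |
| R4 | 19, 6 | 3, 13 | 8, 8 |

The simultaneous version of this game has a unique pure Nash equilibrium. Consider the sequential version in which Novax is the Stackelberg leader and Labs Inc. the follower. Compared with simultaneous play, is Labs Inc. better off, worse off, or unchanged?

unchanged

Backward induction with Novax moving first.
- Low: BR = R4, leader payoff 6.
- Med: BR = R1, leader payoff 9.
- High: BR = R3, leader payoff 16.
Among 6, 9, 16, the best is 16 at High. Subgame-perfect outcome: (R3, High) with payoffs (16, 16).
For the simultaneous game, intersect best replies.
Labs Inc.'s best replies: Low→R4; Med→R1; High→R3.
Novax's best replies: R0→Low; R1→High; R2→High; R3→High; R4→Med.
Only (R3, High) has each player best-responding; Nash payoffs (16, 16).
Labs Inc. earns 16 sequentially versus 16 at the Nash outcome: unchanged.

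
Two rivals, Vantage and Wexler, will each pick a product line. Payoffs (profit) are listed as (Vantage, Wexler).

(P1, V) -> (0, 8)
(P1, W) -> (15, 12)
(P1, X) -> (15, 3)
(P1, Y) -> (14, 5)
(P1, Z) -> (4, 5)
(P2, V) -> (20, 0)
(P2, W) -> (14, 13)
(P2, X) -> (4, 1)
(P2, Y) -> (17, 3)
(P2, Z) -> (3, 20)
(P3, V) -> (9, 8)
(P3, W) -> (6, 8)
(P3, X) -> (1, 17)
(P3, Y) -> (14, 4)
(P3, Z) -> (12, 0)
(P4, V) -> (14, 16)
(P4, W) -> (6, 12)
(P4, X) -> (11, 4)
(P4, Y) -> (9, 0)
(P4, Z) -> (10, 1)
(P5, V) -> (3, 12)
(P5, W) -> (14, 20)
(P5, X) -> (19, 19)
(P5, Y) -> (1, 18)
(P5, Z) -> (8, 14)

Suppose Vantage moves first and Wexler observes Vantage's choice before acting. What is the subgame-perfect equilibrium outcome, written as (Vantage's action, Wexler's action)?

(P1, W)

Backward induction with Vantage moving first.
- P1: BR = W, leader payoff 15.
- P2: BR = Z, leader payoff 3.
- P3: BR = X, leader payoff 1.
- P4: BR = V, leader payoff 14.
- P5: BR = W, leader payoff 14.
Among 15, 3, 1, 14, 14, the best is 15 at P1. Subgame-perfect outcome: (P1, W) with payoffs (15, 12).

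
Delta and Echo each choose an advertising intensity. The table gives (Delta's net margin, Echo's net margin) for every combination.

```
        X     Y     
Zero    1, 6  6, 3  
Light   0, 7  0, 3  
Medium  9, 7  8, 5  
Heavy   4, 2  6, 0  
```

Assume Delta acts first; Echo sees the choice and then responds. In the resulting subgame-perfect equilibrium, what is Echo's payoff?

7

Solve by backward induction (Delta leads).
- Zero: BR = X, leader payoff 1.
- Light: BR = X, leader payoff 0.
- Medium: BR = X, leader payoff 9.
- Heavy: BR = X, leader payoff 4.
Maximizing over 1, 0, 9, 4, Delta chooses Medium. Subgame-perfect outcome: (Medium, X) with payoffs (9, 7).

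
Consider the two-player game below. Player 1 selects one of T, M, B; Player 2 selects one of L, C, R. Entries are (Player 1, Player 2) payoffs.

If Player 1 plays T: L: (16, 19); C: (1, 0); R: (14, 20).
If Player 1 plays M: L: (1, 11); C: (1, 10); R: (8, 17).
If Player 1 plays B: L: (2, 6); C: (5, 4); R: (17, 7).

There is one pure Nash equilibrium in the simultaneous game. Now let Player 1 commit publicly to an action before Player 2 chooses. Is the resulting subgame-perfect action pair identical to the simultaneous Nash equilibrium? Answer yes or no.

Solve by backward induction (Player 1 leads).
- T: BR = R, leader payoff 14.
- M: BR = R, leader payoff 8.
- B: BR = R, leader payoff 17.
Maximizing over 14, 8, 17, Player 1 chooses B. Subgame-perfect outcome: (B, R) with payoffs (17, 7).
Under simultaneous play:
Player 1's best replies: L→T; C→B; R→B.
Player 2's best replies: T→R; M→R; B→R.
The unique mutual best reply is (B, R), giving (17, 7).
Sequential outcome (B, R) coincides with the Nash profile (B, R).

yes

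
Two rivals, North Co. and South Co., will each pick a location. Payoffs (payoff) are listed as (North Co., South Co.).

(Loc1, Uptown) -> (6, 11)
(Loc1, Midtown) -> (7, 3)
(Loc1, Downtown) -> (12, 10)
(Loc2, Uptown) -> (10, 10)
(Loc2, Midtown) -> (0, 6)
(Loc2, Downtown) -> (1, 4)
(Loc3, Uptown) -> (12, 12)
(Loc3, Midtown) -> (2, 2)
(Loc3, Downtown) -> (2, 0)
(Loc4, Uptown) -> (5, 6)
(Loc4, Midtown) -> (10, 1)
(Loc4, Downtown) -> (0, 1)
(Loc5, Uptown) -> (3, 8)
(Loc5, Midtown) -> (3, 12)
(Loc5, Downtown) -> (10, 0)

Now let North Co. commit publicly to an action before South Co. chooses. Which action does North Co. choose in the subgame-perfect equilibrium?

Backward induction with North Co. moving first.
- Loc1 → South Co. plays Uptown (best of 11, 3, 10); North Co. gets 6.
- Loc2 → South Co. plays Uptown (best of 10, 6, 4); North Co. gets 10.
- Loc3 → South Co. plays Uptown (best of 12, 2, 0); North Co. gets 12.
- Loc4 → South Co. plays Uptown (best of 6, 1, 1); North Co. gets 5.
- Loc5 → South Co. plays Midtown (best of 8, 12, 0); North Co. gets 3.
North Co.'s induced payoffs are 6, 10, 12, 5, 3, so North Co. commits to Loc3. Subgame-perfect outcome: (Loc3, Uptown) with payoffs (12, 12).

Loc3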